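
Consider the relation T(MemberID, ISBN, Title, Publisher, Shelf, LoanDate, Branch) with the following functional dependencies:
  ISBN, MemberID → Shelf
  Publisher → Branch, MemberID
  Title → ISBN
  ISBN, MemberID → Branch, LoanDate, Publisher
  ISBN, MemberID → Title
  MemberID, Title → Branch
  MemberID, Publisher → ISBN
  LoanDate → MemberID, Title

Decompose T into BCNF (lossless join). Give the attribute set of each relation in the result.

{Branch, LoanDate, MemberID, Publisher, Shelf, Title}; {ISBN, Title}

Candidate keys of the original relation: {ISBN, MemberID}, {LoanDate}, {MemberID, Title}, {Publisher}.
In {Branch, ISBN, LoanDate, MemberID, Publisher, Shelf, Title}, {Title} is not a superkey ({Title}⁺ restricted to this set is {ISBN, Title}), so split on Title → ISBN into {ISBN, Title} and {Branch, LoanDate, MemberID, Publisher, Shelf, Title}.
{ISBN, Title}: every determinant is a superkey — BCNF.
{Branch, LoanDate, MemberID, Publisher, Shelf, Title}: every determinant is a superkey — BCNF.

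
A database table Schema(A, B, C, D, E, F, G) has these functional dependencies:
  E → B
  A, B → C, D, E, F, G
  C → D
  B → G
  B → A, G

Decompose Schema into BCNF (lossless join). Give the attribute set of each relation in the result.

Candidate keys of the original relation: {B}, {E}.
Within {A, B, C, D, E, F, G}: {C}⁺ ∩ {A, B, C, D, E, F, G} = {C, D}, not the whole set, so C → D violates BCNF; decompose into {C, D} and {A, B, C, E, F, G}.
{C, D} is in BCNF.
{A, B, C, E, F, G} is in BCNF.

{A, B, C, E, F, G}; {C, D}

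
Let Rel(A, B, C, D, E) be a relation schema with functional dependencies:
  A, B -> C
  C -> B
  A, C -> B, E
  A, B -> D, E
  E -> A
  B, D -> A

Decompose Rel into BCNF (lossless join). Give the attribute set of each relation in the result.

{A, E}; {B, C}; {C, D, E}

Candidate keys of the original relation: {A, B}, {A, C}, {B, D}, {B, E}, {C, D}, {C, E}.
In {A, B, C, D, E}, {C} is not a superkey ({C}⁺ restricted to this set is {B, C}), so split on C -> B into {B, C} and {A, C, D, E}.
{B, C}: every determinant is a superkey — BCNF.
In {A, C, D, E}, {E} is not a superkey ({E}⁺ restricted to this set is {A, E}), so split on E -> A into {A, E} and {C, D, E}.
{A, E}: every determinant is a superkey — BCNF.
{C, D, E}: every determinant is a superkey — BCNF.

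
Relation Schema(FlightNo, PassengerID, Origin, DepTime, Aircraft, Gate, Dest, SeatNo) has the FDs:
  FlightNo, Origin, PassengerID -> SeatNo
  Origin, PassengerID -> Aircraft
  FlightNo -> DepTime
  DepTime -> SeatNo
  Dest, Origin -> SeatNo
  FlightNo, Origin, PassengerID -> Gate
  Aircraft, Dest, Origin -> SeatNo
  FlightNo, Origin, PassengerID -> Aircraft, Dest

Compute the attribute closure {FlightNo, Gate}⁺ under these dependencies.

Start with {FlightNo, Gate}.
FlightNo -> DepTime applies; add {DepTime} → now {DepTime, FlightNo, Gate}.
DepTime -> SeatNo applies; add {SeatNo} → now {DepTime, FlightNo, Gate, SeatNo}.
No further FD applies.

{DepTime, FlightNo, Gate, SeatNo}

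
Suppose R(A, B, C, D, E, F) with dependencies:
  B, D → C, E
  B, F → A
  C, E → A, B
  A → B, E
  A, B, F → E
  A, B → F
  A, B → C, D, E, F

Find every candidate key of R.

{A}, {B, D}, {B, F}, {C, E}

{A}⁺ = {A, B, C, D, E, F}, which is every attribute, so {A} is a candidate key.
{B, D}⁺ = {A, B, C, D, E, F}, which is every attribute, so {B, D} is a candidate key.
{B, F}⁺ = {A, B, C, D, E, F}, which is every attribute, so {B, F} is a candidate key.
{C, E}⁺ = {A, B, C, D, E, F}, which is every attribute, so {C, E} is a candidate key.
Any other superkey properly contains one of these, so there are no further candidate keys.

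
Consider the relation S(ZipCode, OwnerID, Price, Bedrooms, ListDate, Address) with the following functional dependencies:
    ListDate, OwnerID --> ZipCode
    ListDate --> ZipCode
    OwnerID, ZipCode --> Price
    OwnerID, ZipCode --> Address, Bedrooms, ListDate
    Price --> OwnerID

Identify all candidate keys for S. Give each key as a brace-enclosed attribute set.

{ListDate, OwnerID}⁺ = {Address, Bedrooms, ListDate, OwnerID, Price, ZipCode}, which is every attribute, so {ListDate, OwnerID} is a candidate key.
{ListDate, Price}⁺ = {Address, Bedrooms, ListDate, OwnerID, Price, ZipCode}, which is every attribute, so {ListDate, Price} is a candidate key.
{OwnerID, ZipCode}⁺ = {Address, Bedrooms, ListDate, OwnerID, Price, ZipCode}, which is every attribute, so {OwnerID, ZipCode} is a candidate key.
{Price, ZipCode}⁺ = {Address, Bedrooms, ListDate, OwnerID, Price, ZipCode}, which is every attribute, so {Price, ZipCode} is a candidate key.
No proper subset of any of these is a key, and no other minimal superkey exists.

{ListDate, OwnerID}, {ListDate, Price}, {OwnerID, ZipCode}, {Price, ZipCode}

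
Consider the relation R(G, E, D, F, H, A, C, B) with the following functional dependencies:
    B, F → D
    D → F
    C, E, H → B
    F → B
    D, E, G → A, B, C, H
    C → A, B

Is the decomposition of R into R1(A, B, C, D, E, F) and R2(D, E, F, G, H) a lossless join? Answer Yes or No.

No

The shared attributes are {D, E, F} and {D, E, F}⁺ = {B, D, E, F}.
The closure covers neither R1 nor R2 entirely; the join is not lossless.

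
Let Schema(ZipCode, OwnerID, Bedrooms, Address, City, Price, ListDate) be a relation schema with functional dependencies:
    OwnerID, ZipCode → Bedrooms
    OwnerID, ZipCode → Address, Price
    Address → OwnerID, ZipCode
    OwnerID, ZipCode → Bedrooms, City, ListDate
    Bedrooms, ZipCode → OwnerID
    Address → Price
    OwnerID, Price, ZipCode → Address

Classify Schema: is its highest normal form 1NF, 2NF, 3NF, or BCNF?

Candidate keys: {Address}, {Bedrooms, ZipCode}, {OwnerID, ZipCode}. Prime attributes: {Address, Bedrooms, OwnerID, ZipCode}.
The left-hand side of every FD is a superkey, so BCNF is satisfied.

BCNF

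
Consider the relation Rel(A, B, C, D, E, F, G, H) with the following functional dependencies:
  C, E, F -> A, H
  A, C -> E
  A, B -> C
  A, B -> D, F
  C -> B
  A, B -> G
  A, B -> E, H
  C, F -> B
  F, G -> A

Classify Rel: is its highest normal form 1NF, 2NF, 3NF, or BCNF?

3NF

Candidate keys: {A, B}, {A, C}, {B, F, G}, {C, E, F}, {C, F, G}. Prime attributes: {A, B, C, E, F, G}.
For C -> B we have {C}⁺ = {B, C}; {C} is not a superkey, so BCNF fails.
Since {B} ⊆ prime attributes and every other non-superkey FD also has a prime right side, the schema is in 3NF.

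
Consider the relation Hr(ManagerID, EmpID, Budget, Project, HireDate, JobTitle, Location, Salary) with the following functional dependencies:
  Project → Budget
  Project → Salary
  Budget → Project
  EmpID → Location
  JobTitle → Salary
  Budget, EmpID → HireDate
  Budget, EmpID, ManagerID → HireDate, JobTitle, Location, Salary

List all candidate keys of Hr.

{Budget, EmpID, ManagerID}, {EmpID, ManagerID, Project}

{EmpID, ManagerID} never appear on the right of any FD, so every key must include all of them.
Closure of {Budget, EmpID, ManagerID} is {Budget, EmpID, HireDate, JobTitle, Location, ManagerID, Project, Salary}, the whole schema; {Budget, EmpID, ManagerID} is a candidate key.
Closure of {EmpID, ManagerID, Project} is {Budget, EmpID, HireDate, JobTitle, Location, ManagerID, Project, Salary}, the whole schema; {EmpID, ManagerID, Project} is a candidate key.
These are minimal and exhaustive — every other superkey contains one of them.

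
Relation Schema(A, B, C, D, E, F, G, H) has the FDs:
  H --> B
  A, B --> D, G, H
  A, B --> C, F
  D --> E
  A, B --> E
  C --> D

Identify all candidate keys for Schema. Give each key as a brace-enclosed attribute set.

{A, B}, {A, H}

{A} never appears on the right of any FD, so every key must include it.
Closure of {A, B} is {A, B, C, D, E, F, G, H}, the whole schema; {A, B} is a candidate key.
Closure of {A, H} is {A, B, C, D, E, F, G, H}, the whole schema; {A, H} is a candidate key.
No proper subset of any of these is a key, and no other minimal superkey exists.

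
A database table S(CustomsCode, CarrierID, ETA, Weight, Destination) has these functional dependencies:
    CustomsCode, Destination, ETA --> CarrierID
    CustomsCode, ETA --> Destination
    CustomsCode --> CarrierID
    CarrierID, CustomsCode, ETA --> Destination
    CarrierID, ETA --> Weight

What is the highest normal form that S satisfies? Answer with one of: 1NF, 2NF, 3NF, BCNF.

Candidate key: {CustomsCode, ETA}. Prime attributes: {CustomsCode, ETA}.
For CustomsCode --> CarrierID we have {CustomsCode}⁺ = {CarrierID, CustomsCode}; {CustomsCode} is not a superkey, so BCNF fails.
CustomsCode --> CarrierID has non-prime {CarrierID} on the right and a non-superkey on the left, so 3NF fails.
The proper key subset {CustomsCode} of {CustomsCode, ETA} determines non-prime {CarrierID}, so the relation is not even in 2NF.

1NF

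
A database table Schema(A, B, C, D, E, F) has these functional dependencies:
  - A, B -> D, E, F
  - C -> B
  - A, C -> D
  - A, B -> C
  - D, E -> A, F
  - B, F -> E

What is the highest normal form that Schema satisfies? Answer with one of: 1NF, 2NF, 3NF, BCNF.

3NF

Candidate keys: {A, B}, {A, C}, {B, D, E}, {B, D, F}, {C, D, E}, {C, D, F}. Prime attributes: {A, B, C, D, E, F}.
C -> B breaks BCNF: {C}⁺ = {B, C}, so {C} is not a superkey.
Its right-hand attributes {B} are all prime, as are those of every other non-superkey FD — the relation is in 3NF.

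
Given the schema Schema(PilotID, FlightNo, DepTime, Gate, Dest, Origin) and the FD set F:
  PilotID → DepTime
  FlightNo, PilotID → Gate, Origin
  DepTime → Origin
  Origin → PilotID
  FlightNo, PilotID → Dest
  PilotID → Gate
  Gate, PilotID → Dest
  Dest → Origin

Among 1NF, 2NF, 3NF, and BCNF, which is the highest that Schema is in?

1NF

Candidate keys: {DepTime, FlightNo}, {Dest, FlightNo}, {FlightNo, Origin}, {FlightNo, PilotID}. Prime attributes: {DepTime, Dest, FlightNo, Origin, PilotID}.
For PilotID → DepTime we have {PilotID}⁺ = {DepTime, Dest, Gate, Origin, PilotID}; {PilotID} is not a superkey, so BCNF fails.
PilotID → Gate determines the non-prime attribute {Gate} from a non-superkey — 3NF is violated.
Since {DepTime} ⊂ {DepTime, FlightNo} and {DepTime}⁺ ⊇ {Gate} with {Gate} non-prime, there is a partial dependency; 2NF fails.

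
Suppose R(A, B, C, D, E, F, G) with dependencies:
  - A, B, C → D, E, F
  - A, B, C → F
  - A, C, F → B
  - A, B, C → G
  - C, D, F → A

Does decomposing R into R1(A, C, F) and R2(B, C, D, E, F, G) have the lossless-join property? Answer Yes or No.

No

The shared attributes are {C, F} and {C, F}⁺ = {C, F}.
Neither R1 nor R2 is contained in that closure, so the decomposition is lossy.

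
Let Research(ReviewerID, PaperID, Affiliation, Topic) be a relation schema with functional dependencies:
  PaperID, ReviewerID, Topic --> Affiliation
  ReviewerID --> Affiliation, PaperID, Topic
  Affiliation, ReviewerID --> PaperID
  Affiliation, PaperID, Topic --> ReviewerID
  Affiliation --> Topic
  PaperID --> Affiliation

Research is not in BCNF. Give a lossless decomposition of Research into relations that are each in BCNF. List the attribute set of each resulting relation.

Candidate keys of the original relation: {PaperID}, {ReviewerID}.
Within {Affiliation, PaperID, ReviewerID, Topic}: {Affiliation}⁺ ∩ {Affiliation, PaperID, ReviewerID, Topic} = {Affiliation, Topic}, not the whole set, so Affiliation --> Topic violates BCNF; decompose into {Affiliation, Topic} and {Affiliation, PaperID, ReviewerID}.
{Affiliation, Topic}: every determinant is a superkey — BCNF.
{Affiliation, PaperID, ReviewerID}: every determinant is a superkey — BCNF.

{Affiliation, PaperID, ReviewerID}; {Affiliation, Topic}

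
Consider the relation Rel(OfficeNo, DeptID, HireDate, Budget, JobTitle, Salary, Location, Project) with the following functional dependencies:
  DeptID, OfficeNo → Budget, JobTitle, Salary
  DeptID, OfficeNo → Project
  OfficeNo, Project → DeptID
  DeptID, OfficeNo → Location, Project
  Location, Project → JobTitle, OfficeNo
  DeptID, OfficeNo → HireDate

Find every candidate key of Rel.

{DeptID, OfficeNo}, {Location, Project}, {OfficeNo, Project}

{DeptID, OfficeNo}⁺ = {Budget, DeptID, HireDate, JobTitle, Location, OfficeNo, Project, Salary}, which is every attribute, so {DeptID, OfficeNo} is a candidate key.
{Location, Project}⁺ = {Budget, DeptID, HireDate, JobTitle, Location, OfficeNo, Project, Salary}, which is every attribute, so {Location, Project} is a candidate key.
{OfficeNo, Project}⁺ = {Budget, DeptID, HireDate, JobTitle, Location, OfficeNo, Project, Salary}, which is every attribute, so {OfficeNo, Project} is a candidate key.
No proper subset of any of these is a key, and no other minimal superkey exists.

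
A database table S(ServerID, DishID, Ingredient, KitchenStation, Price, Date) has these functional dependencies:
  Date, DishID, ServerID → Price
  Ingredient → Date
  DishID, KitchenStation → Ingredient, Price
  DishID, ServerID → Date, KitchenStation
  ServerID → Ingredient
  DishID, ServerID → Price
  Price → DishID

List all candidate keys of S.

{DishID, ServerID}, {Price, ServerID}

No FD produces {ServerID}, so it must be in every candidate key.
Closure of {DishID, ServerID} is {Date, DishID, Ingredient, KitchenStation, Price, ServerID}, the whole schema; {DishID, ServerID} is a candidate key.
Closure of {Price, ServerID} is {Date, DishID, Ingredient, KitchenStation, Price, ServerID}, the whole schema; {Price, ServerID} is a candidate key.
No proper subset of any of these is a key, and no other minimal superkey exists.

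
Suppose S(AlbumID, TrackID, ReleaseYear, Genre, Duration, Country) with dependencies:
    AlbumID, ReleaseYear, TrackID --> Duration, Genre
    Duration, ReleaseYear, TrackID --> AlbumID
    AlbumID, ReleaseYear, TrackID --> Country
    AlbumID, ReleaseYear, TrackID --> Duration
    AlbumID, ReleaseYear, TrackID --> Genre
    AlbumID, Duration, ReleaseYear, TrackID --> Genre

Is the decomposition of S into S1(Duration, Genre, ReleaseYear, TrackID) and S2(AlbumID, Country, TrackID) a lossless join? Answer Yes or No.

No

The shared attributes are {TrackID} and {TrackID}⁺ = {TrackID}.
Neither S1 nor S2 is contained in that closure, so the decomposition is lossy.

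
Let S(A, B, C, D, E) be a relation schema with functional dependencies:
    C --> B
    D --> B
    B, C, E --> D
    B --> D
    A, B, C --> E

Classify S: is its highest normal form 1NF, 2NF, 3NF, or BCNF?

1NF

Candidate key: {A, C}. Prime attributes: {A, C}.
C --> B: {C}⁺ = {B, C, D}, which is not all of the attributes, so the left side is not a superkey — BCNF is violated.
Because {B} is non-prime and the left side of C --> B is not a superkey, the relation is not in 3NF.
Since {C} ⊂ {A, C} and {C}⁺ ⊇ {B, D} with {B, D} non-prime, there is a partial dependency; 2NF fails.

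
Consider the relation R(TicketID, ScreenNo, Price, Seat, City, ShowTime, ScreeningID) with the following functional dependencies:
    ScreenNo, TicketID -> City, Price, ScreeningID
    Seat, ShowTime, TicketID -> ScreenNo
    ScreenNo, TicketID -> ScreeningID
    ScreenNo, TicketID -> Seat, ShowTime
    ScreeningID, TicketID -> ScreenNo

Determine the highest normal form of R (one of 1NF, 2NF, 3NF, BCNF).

BCNF

Candidate keys: {ScreenNo, TicketID}, {ScreeningID, TicketID}, {Seat, ShowTime, TicketID}. Prime attributes: {ScreenNo, ScreeningID, Seat, ShowTime, TicketID}.
The left-hand side of every FD is a superkey, so BCNF is satisfied.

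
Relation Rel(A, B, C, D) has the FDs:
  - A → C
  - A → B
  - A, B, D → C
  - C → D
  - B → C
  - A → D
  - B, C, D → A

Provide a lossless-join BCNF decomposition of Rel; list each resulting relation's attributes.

Candidate keys of the original relation: {A}, {B}.
Within {A, B, C, D}: {C}⁺ ∩ {A, B, C, D} = {C, D}, not the whole set, so C → D violates BCNF; decompose into {C, D} and {A, B, C}.
{C, D} has no BCNF violation.
{A, B, C} has no BCNF violation.

{A, B, C}; {C, D}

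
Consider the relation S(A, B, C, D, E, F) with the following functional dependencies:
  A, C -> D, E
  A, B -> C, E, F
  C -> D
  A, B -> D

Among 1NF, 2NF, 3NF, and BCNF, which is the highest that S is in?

2NF

Candidate key: {A, B}. Prime attributes: {A, B}.
A, C -> D, E: {A, C}⁺ = {A, C, D, E}, which is not all of the attributes, so the left side is not a superkey — BCNF is violated.
A, C -> D, E has non-prime {D, E} on the right and a non-superkey on the left, so 3NF fails.
No non-prime attribute depends on a proper subset of any candidate key, so 2NF holds.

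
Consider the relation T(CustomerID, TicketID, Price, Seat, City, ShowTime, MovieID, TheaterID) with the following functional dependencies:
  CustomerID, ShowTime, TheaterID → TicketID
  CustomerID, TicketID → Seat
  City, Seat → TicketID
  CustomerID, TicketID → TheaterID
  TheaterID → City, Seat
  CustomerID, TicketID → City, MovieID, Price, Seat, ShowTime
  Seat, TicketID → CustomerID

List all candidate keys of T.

Closure of {TheaterID} is {City, CustomerID, MovieID, Price, Seat, ShowTime, TheaterID, TicketID}, the whole schema; {TheaterID} is a candidate key.
Closure of {City, Seat} is {City, CustomerID, MovieID, Price, Seat, ShowTime, TheaterID, TicketID}, the whole schema; {City, Seat} is a candidate key.
Closure of {CustomerID, TicketID} is {City, CustomerID, MovieID, Price, Seat, ShowTime, TheaterID, TicketID}, the whole schema; {CustomerID, TicketID} is a candidate key.
Closure of {Seat, TicketID} is {City, CustomerID, MovieID, Price, Seat, ShowTime, TheaterID, TicketID}, the whole schema; {Seat, TicketID} is a candidate key.
Any other superkey properly contains one of these, so there are no further candidate keys.

{City, Seat}, {CustomerID, TicketID}, {Seat, TicketID}, {TheaterID}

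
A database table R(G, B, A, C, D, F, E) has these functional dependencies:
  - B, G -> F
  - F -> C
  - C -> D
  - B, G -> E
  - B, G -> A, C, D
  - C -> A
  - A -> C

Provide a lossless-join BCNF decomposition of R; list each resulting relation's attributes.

Candidate key of the original relation: {B, G}.
In {A, B, C, D, E, F, G}, {F} is not a superkey ({F}⁺ restricted to this set is {A, C, D, F}), so split on F -> A, C, D into {A, C, D, F} and {B, E, F, G}.
In {A, C, D, F}, {C} is not a superkey ({C}⁺ restricted to this set is {A, C, D}), so split on C -> A, D into {A, C, D} and {C, F}.
{A, C, D} is in BCNF.
{C, F} is in BCNF.
{B, E, F, G} is in BCNF.

{A, C, D}; {B, E, F, G}; {C, F}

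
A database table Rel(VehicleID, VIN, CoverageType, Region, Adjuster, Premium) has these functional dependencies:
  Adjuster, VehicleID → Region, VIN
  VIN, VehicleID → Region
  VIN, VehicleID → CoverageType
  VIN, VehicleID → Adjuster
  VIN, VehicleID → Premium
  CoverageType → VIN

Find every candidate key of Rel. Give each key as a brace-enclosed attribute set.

{VehicleID} never appears on the right of any FD, so every key must include it.
{Adjuster, VehicleID}⁺ = {Adjuster, CoverageType, Premium, Region, VIN, VehicleID}, which is every attribute, so {Adjuster, VehicleID} is a candidate key.
{CoverageType, VehicleID}⁺ = {Adjuster, CoverageType, Premium, Region, VIN, VehicleID}, which is every attribute, so {CoverageType, VehicleID} is a candidate key.
{VIN, VehicleID}⁺ = {Adjuster, CoverageType, Premium, Region, VIN, VehicleID}, which is every attribute, so {VIN, VehicleID} is a candidate key.
Any other superkey properly contains one of these, so there are no further candidate keys.

{Adjuster, VehicleID}, {CoverageType, VehicleID}, {VIN, VehicleID}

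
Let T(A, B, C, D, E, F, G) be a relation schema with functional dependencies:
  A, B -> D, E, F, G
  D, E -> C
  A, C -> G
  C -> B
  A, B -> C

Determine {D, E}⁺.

Start with {D, E}.
D, E -> C applies; add {C} → now {C, D, E}.
C -> B applies; add {B} → now {B, C, D, E}.
No further FD applies.

{B, C, D, E}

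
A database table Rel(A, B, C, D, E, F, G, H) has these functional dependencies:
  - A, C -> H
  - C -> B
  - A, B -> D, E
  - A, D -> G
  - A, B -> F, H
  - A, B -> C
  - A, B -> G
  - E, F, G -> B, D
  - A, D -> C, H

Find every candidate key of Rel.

Attributes never on any right-hand side: {A} — every candidate key must contain it.
{A, B} is a candidate key since {A, B}⁺ = {A, B, C, D, E, F, G, H} covers every attribute.
{A, C} is a candidate key since {A, C}⁺ = {A, B, C, D, E, F, G, H} covers every attribute.
{A, D} is a candidate key since {A, D}⁺ = {A, B, C, D, E, F, G, H} covers every attribute.
{A, E, F, G} is a candidate key since {A, E, F, G}⁺ = {A, B, C, D, E, F, G, H} covers every attribute.
Any other superkey properly contains one of these, so there are no further candidate keys.

{A, B}, {A, C}, {A, D}, {A, E, F, G}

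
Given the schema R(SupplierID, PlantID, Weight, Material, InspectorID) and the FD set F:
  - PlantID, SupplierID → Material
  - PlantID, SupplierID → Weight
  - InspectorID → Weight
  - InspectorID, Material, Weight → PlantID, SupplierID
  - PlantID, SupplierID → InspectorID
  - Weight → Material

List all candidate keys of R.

{InspectorID}, {PlantID, SupplierID}

{InspectorID}⁺ = {InspectorID, Material, PlantID, SupplierID, Weight} — all of the relation — so {InspectorID} is a candidate key.
{PlantID, SupplierID}⁺ = {InspectorID, Material, PlantID, SupplierID, Weight} — all of the relation — so {PlantID, SupplierID} is a candidate key.
Any other superkey properly contains one of these, so there are no further candidate keys.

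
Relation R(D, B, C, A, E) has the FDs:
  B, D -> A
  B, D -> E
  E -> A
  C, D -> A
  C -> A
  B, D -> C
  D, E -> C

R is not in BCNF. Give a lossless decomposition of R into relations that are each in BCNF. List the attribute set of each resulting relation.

Candidate key of the original relation: {B, D}.
{A, B, C, D, E}: {E} determines {A, E} here but is not a superkey — split on E -> A, giving {A, E} and {B, C, D, E}.
{A, E} is in BCNF.
{B, C, D, E}: {D, E} determines {C, D, E} here but is not a superkey — split on D, E -> C, giving {C, D, E} and {B, D, E}.
{C, D, E} is in BCNF.
{B, D, E} is in BCNF.

{A, E}; {B, D, E}; {C, D, E}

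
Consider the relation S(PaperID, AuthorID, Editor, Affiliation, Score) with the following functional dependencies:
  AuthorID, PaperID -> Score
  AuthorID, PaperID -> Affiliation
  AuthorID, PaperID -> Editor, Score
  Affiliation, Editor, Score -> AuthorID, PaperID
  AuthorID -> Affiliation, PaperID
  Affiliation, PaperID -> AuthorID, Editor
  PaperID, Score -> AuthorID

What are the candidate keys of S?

{AuthorID} is a candidate key since {AuthorID}⁺ = {Affiliation, AuthorID, Editor, PaperID, Score} covers every attribute.
{Affiliation, PaperID} is a candidate key since {Affiliation, PaperID}⁺ = {Affiliation, AuthorID, Editor, PaperID, Score} covers every attribute.
{PaperID, Score} is a candidate key since {PaperID, Score}⁺ = {Affiliation, AuthorID, Editor, PaperID, Score} covers every attribute.
{Affiliation, Editor, Score} is a candidate key since {Affiliation, Editor, Score}⁺ = {Affiliation, AuthorID, Editor, PaperID, Score} covers every attribute.
No proper subset of any of these is a key, and no other minimal superkey exists.

{Affiliation, Editor, Score}, {Affiliation, PaperID}, {AuthorID}, {PaperID, Score}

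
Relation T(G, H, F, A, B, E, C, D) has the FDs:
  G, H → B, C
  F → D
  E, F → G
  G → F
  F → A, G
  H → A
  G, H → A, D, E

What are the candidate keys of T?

{H} never appears on the right of any FD, so every key must include it.
{F, H} is a candidate key since {F, H}⁺ = {A, B, C, D, E, F, G, H} covers every attribute.
{G, H} is a candidate key since {G, H}⁺ = {A, B, C, D, E, F, G, H} covers every attribute.
Any other superkey properly contains one of these, so there are no further candidate keys.

{F, H}, {G, H}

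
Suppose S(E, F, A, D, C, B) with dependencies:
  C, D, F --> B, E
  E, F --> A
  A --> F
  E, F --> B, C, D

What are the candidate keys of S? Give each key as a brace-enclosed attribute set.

{A, E}⁺ = {A, B, C, D, E, F}, which is every attribute, so {A, E} is a candidate key.
{E, F}⁺ = {A, B, C, D, E, F}, which is every attribute, so {E, F} is a candidate key.
{A, C, D}⁺ = {A, B, C, D, E, F}, which is every attribute, so {A, C, D} is a candidate key.
{C, D, F}⁺ = {A, B, C, D, E, F}, which is every attribute, so {C, D, F} is a candidate key.
These are minimal and exhaustive — every other superkey contains one of them.

{A, C, D}, {A, E}, {C, D, F}, {E, F}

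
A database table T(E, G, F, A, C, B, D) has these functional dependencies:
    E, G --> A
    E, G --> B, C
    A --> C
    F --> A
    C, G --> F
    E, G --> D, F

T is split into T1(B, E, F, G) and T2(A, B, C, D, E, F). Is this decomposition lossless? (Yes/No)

Common attributes: {B, E, F}; their closure is {A, B, C, E, F}.
T1 ⊄ {A, B, C, E, F} and T2 ⊄ {A, B, C, E, F}, so the split is lossy.

No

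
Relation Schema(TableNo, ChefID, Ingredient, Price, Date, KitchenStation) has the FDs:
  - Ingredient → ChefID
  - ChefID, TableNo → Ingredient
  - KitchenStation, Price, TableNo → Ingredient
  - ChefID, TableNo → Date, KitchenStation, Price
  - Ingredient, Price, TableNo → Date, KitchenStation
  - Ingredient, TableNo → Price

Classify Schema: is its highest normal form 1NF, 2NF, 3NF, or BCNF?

3NF

Candidate keys: {ChefID, TableNo}, {Ingredient, TableNo}, {KitchenStation, Price, TableNo}. Prime attributes: {ChefID, Ingredient, KitchenStation, Price, TableNo}.
Ingredient → ChefID breaks BCNF: {Ingredient}⁺ = {ChefID, Ingredient}, so {Ingredient} is not a superkey.
Since {ChefID} ⊆ prime attributes and every other non-superkey FD also has a prime right side, the schema is in 3NF.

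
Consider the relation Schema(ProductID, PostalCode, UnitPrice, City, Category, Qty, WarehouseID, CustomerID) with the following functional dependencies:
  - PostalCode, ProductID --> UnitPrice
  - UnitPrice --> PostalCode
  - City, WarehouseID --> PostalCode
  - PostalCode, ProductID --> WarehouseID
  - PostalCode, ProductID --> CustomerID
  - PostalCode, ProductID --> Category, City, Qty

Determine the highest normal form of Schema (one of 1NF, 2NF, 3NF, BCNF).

3NF

Candidate keys: {City, ProductID, WarehouseID}, {PostalCode, ProductID}, {ProductID, UnitPrice}. Prime attributes: {City, PostalCode, ProductID, UnitPrice, WarehouseID}.
UnitPrice --> PostalCode: {UnitPrice}⁺ = {PostalCode, UnitPrice}, which is not all of the attributes, so the left side is not a superkey — BCNF is violated.
Its right-hand attributes {PostalCode} are all prime, as are those of every other non-superkey FD — the relation is in 3NF.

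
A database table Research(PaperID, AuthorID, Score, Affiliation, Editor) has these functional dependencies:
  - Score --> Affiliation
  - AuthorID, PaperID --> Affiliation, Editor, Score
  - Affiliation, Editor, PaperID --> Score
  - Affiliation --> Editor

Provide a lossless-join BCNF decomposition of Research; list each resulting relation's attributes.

Candidate key of the original relation: {AuthorID, PaperID}.
Within {Affiliation, AuthorID, Editor, PaperID, Score}: {Score}⁺ ∩ {Affiliation, AuthorID, Editor, PaperID, Score} = {Affiliation, Editor, Score}, not the whole set, so Score --> Affiliation, Editor violates BCNF; decompose into {Affiliation, Editor, Score} and {AuthorID, PaperID, Score}.
Within {Affiliation, Editor, Score}: {Affiliation}⁺ ∩ {Affiliation, Editor, Score} = {Affiliation, Editor}, not the whole set, so Affiliation --> Editor violates BCNF; decompose into {Affiliation, Editor} and {Affiliation, Score}.
{Affiliation, Editor}: every determinant is a superkey — BCNF.
{Affiliation, Score}: every determinant is a superkey — BCNF.
{AuthorID, PaperID, Score}: every determinant is a superkey — BCNF.

{Affiliation, Editor}; {Affiliation, Score}; {AuthorID, PaperID, Score}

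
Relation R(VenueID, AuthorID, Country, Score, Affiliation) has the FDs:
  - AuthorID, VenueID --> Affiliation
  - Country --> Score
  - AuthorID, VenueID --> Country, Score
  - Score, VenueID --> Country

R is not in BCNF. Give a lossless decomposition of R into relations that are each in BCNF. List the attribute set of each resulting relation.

Candidate key of the original relation: {AuthorID, VenueID}.
Within {Affiliation, AuthorID, Country, Score, VenueID}: {Country}⁺ ∩ {Affiliation, AuthorID, Country, Score, VenueID} = {Country, Score}, not the whole set, so Country --> Score violates BCNF; decompose into {Country, Score} and {Affiliation, AuthorID, Country, VenueID}.
{Country, Score} is in BCNF.
{Affiliation, AuthorID, Country, VenueID} is in BCNF.

{Affiliation, AuthorID, Country, VenueID}; {Country, Score}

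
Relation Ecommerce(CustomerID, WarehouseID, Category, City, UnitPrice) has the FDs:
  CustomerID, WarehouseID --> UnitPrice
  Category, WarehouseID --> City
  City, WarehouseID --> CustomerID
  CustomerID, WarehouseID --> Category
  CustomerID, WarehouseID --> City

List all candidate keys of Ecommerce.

{Category, WarehouseID}, {City, WarehouseID}, {CustomerID, WarehouseID}

{WarehouseID} never appears on the right of any FD, so every key must include it.
Closure of {Category, WarehouseID} is {Category, City, CustomerID, UnitPrice, WarehouseID}, the whole schema; {Category, WarehouseID} is a candidate key.
Closure of {City, WarehouseID} is {Category, City, CustomerID, UnitPrice, WarehouseID}, the whole schema; {City, WarehouseID} is a candidate key.
Closure of {CustomerID, WarehouseID} is {Category, City, CustomerID, UnitPrice, WarehouseID}, the whole schema; {CustomerID, WarehouseID} is a candidate key.
Any other superkey properly contains one of these, so there are no further candidate keys.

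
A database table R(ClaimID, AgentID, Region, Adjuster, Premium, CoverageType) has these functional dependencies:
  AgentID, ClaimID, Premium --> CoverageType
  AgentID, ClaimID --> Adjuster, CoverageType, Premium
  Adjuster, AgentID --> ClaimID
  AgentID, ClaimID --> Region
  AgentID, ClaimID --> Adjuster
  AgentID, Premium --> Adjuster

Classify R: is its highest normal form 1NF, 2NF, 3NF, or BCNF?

Candidate keys: {Adjuster, AgentID}, {AgentID, ClaimID}, {AgentID, Premium}. Prime attributes: {Adjuster, AgentID, ClaimID, Premium}.
Each dependency's left side is a superkey — BCNF holds.

BCNF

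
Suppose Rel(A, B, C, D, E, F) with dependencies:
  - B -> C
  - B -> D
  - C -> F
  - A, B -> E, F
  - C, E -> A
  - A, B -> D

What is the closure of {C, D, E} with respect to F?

{A, C, D, E, F}

Start with {C, D, E}.
C -> F applies; add {F} → now {C, D, E, F}.
C, E -> A applies; add {A} → now {A, C, D, E, F}.
No further FD applies.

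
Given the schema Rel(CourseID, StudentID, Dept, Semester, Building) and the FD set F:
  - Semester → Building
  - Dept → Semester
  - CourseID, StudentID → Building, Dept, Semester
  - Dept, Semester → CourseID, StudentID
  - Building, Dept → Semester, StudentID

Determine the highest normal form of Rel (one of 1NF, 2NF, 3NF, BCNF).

Candidate keys: {CourseID, StudentID}, {Dept}. Prime attributes: {CourseID, Dept, StudentID}.
For Semester → Building we have {Semester}⁺ = {Building, Semester}; {Semester} is not a superkey, so BCNF fails.
Semester → Building determines the non-prime attribute {Building} from a non-superkey — 3NF is violated.
Checking every proper subset of each key, none determines a non-prime attribute — 2NF is satisfied.

2NF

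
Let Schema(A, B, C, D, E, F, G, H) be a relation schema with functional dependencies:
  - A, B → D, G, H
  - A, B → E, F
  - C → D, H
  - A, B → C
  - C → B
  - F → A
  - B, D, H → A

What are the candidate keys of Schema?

{A, B}, {B, D, H}, {B, F}, {C}

{C}⁺ = {A, B, C, D, E, F, G, H} — all of the relation — so {C} is a candidate key.
{A, B}⁺ = {A, B, C, D, E, F, G, H} — all of the relation — so {A, B} is a candidate key.
{B, F}⁺ = {A, B, C, D, E, F, G, H} — all of the relation — so {B, F} is a candidate key.
{B, D, H}⁺ = {A, B, C, D, E, F, G, H} — all of the relation — so {B, D, H} is a candidate key.
Any other superkey properly contains one of these, so there are no further candidate keys.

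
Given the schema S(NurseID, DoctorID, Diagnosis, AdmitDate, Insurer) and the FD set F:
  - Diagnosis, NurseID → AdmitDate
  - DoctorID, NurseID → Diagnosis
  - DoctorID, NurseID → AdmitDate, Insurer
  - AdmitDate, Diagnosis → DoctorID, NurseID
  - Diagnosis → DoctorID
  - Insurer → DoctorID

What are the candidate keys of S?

{AdmitDate, Diagnosis}⁺ = {AdmitDate, Diagnosis, DoctorID, Insurer, NurseID} — all of the relation — so {AdmitDate, Diagnosis} is a candidate key.
{Diagnosis, NurseID}⁺ = {AdmitDate, Diagnosis, DoctorID, Insurer, NurseID} — all of the relation — so {Diagnosis, NurseID} is a candidate key.
{DoctorID, NurseID}⁺ = {AdmitDate, Diagnosis, DoctorID, Insurer, NurseID} — all of the relation — so {DoctorID, NurseID} is a candidate key.
{Insurer, NurseID}⁺ = {AdmitDate, Diagnosis, DoctorID, Insurer, NurseID} — all of the relation — so {Insurer, NurseID} is a candidate key.
No proper subset of any of these is a key, and no other minimal superkey exists.

{AdmitDate, Diagnosis}, {Diagnosis, NurseID}, {DoctorID, NurseID}, {Insurer, NurseID}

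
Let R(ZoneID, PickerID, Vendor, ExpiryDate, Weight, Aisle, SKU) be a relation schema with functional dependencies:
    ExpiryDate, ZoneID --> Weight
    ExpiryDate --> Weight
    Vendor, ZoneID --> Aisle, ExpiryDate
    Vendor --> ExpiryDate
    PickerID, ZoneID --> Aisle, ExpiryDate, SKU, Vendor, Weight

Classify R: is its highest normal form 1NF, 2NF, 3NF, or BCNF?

2NF

Candidate key: {PickerID, ZoneID}. Prime attributes: {PickerID, ZoneID}.
ExpiryDate, ZoneID --> Weight: {ExpiryDate, ZoneID}⁺ = {ExpiryDate, Weight, ZoneID}, which is not all of the attributes, so the left side is not a superkey — BCNF is violated.
Because {Weight} is non-prime and the left side of ExpiryDate, ZoneID --> Weight is not a superkey, the relation is not in 3NF.
Checking every proper subset of each key, none determines a non-prime attribute — 2NF is satisfied.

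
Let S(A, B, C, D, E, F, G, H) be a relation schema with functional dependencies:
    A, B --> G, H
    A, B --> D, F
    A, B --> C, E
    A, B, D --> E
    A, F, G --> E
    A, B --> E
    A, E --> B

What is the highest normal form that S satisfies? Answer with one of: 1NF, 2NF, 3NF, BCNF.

BCNF

Candidate keys: {A, B}, {A, E}, {A, F, G}. Prime attributes: {A, B, E, F, G}.
Each dependency's left side is a superkey — BCNF holds.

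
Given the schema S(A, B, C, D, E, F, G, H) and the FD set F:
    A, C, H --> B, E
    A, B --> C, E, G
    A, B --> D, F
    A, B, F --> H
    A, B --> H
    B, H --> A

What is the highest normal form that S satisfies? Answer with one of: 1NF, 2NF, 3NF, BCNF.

BCNF

Candidate keys: {A, B}, {A, C, H}, {B, H}. Prime attributes: {A, B, C, H}.
The left-hand side of every FD is a superkey, so BCNF is satisfied.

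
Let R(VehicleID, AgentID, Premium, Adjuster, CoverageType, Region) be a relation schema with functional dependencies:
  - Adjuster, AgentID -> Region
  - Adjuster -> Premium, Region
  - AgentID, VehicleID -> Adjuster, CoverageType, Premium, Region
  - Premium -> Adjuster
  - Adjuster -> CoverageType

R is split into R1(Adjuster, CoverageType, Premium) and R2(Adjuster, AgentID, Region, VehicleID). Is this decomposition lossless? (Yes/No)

Yes

R1 ∩ R2 = {Adjuster}; its closure under F is {Adjuster, CoverageType, Premium, Region}.
R1 is contained in that closure, so R1 ∩ R2 -> R1 holds and the join is lossless.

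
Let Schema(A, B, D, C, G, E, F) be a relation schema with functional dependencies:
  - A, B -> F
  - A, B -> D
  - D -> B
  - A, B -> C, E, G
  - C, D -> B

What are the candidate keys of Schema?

{A, B}, {A, D}

{A} never appears on the right of any FD, so every key must include it.
{A, B}⁺ = {A, B, C, D, E, F, G} — all of the relation — so {A, B} is a candidate key.
{A, D}⁺ = {A, B, C, D, E, F, G} — all of the relation — so {A, D} is a candidate key.
Any other superkey properly contains one of these, so there are no further candidate keys.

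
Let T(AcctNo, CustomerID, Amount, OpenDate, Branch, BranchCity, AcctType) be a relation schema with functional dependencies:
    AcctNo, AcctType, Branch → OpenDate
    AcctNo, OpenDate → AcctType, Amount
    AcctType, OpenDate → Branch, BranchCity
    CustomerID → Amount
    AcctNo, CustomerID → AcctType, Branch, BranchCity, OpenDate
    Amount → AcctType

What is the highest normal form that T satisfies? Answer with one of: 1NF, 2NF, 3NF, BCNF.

Candidate key: {AcctNo, CustomerID}. Prime attributes: {AcctNo, CustomerID}.
For AcctNo, AcctType, Branch → OpenDate we have {AcctNo, AcctType, Branch}⁺ = {AcctNo, AcctType, Amount, Branch, BranchCity, OpenDate}; {AcctNo, AcctType, Branch} is not a superkey, so BCNF fails.
AcctNo, AcctType, Branch → OpenDate has non-prime {OpenDate} on the right and a non-superkey on the left, so 3NF fails.
The proper key subset {CustomerID} of {AcctNo, CustomerID} determines non-prime {AcctType, Amount}, so the relation is not even in 2NF.

1NF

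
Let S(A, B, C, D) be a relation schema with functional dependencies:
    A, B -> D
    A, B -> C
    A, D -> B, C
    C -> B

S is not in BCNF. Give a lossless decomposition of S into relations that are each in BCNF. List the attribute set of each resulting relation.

{A, C, D}; {B, C}

Candidate keys of the original relation: {A, B}, {A, C}, {A, D}.
In {A, B, C, D}, {C} is not a superkey ({C}⁺ restricted to this set is {B, C}), so split on C -> B into {B, C} and {A, C, D}.
{B, C}: every determinant is a superkey — BCNF.
{A, C, D}: every determinant is a superkey — BCNF.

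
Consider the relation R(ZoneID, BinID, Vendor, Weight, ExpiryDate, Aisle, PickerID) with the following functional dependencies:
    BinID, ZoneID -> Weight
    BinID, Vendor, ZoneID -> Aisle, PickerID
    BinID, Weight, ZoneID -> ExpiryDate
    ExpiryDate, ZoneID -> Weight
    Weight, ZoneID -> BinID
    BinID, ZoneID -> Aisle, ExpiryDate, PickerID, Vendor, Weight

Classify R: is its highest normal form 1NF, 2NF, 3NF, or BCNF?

BCNF

Candidate keys: {BinID, ZoneID}, {ExpiryDate, ZoneID}, {Weight, ZoneID}. Prime attributes: {BinID, ExpiryDate, Weight, ZoneID}.
Each dependency's left side is a superkey — BCNF holds.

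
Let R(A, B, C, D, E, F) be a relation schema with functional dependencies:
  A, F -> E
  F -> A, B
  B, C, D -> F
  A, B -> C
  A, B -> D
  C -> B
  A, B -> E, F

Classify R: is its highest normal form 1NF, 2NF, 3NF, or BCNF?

Candidate keys: {A, B}, {A, C}, {C, D}, {F}. Prime attributes: {A, B, C, D, F}.
C -> B breaks BCNF: {C}⁺ = {B, C}, so {C} is not a superkey.
Since {B} ⊆ prime attributes and every other non-superkey FD also has a prime right side, the schema is in 3NF.

3NF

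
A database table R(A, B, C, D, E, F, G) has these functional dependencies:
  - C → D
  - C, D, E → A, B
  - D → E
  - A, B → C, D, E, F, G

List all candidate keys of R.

{C}⁺ = {A, B, C, D, E, F, G} — all of the relation — so {C} is a candidate key.
{A, B}⁺ = {A, B, C, D, E, F, G} — all of the relation — so {A, B} is a candidate key.
No proper subset of any of these is a key, and no other minimal superkey exists.

{A, B}, {C}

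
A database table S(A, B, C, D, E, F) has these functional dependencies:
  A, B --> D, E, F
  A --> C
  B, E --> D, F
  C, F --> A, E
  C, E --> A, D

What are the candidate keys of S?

{A, B}, {B, C, E}, {B, C, F}

No FD produces {B}, so it must be in every candidate key.
{A, B} is a candidate key since {A, B}⁺ = {A, B, C, D, E, F} covers every attribute.
{B, C, E} is a candidate key since {B, C, E}⁺ = {A, B, C, D, E, F} covers every attribute.
{B, C, F} is a candidate key since {B, C, F}⁺ = {A, B, C, D, E, F} covers every attribute.
These are minimal and exhaustive — every other superkey contains one of them.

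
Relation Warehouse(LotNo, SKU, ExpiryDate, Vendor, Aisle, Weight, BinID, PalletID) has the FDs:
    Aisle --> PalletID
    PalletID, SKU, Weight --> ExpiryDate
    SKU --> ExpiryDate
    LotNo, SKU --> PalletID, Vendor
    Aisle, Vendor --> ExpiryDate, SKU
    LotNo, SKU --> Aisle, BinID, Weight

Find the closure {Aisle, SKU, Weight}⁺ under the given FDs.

{Aisle, ExpiryDate, PalletID, SKU, Weight}

Start with {Aisle, SKU, Weight}.
Aisle --> PalletID applies; add {PalletID} → now {Aisle, PalletID, SKU, Weight}.
PalletID, SKU, Weight --> ExpiryDate applies; add {ExpiryDate} → now {Aisle, ExpiryDate, PalletID, SKU, Weight}.
No further FD applies.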